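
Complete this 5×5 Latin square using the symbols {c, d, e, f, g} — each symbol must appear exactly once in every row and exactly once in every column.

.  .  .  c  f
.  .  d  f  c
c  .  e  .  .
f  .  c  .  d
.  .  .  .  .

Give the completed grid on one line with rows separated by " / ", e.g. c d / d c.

e d g c f / g e d f c / c f e d g / f g c e d / d c f g e

At row 1, column 3: row 1 has {c,f}; column 3 has {c,d,e}; that leaves g.
At row 3, column 5: row 3 has {c,e}; column 5 has {c,d,f}; that leaves g.
At row 5, column 3: row 5 is empty so far; column 3 has {c,d,e,g}; that leaves f.
At row 5, column 5: row 5 has {f}; column 5 has {c,d,f,g}; that leaves e.
At row 3, column 4: row 3 has {c,e,g}; column 4 has {c,f}; that leaves d.
At row 5, column 4: row 5 has {e,f}; column 4 has {c,d,f}; that leaves g.
At row 3, column 2: row 3 has {c,d,e,g}; column 2 is empty so far; that leaves f.
At row 4, column 4: row 4 has {c,d,f}; column 4 has {c,d,f,g}; that leaves e.
At row 5, column 1: row 5 has {e,f,g}; column 1 has {c,f}; that leaves d.
At row 5, column 2: row 5 has {d,e,f,g}; column 2 has {f}; that leaves c.
At row 1, column 1: row 1 has {c,f,g}; column 1 has {c,d,f}; that leaves e.
At row 1, column 2: row 1 has {c,e,f,g}; column 2 has {c,f}; that leaves d.
At row 2, column 1: row 2 has {c,d,f}; column 1 has {c,d,e,f}; that leaves g.
At row 2, column 2: row 2 has {c,d,f,g}; column 2 has {c,d,f}; that leaves e.
At row 4, column 2: row 4 has {c,d,e,f}; column 2 has {c,d,e,f}; that leaves g.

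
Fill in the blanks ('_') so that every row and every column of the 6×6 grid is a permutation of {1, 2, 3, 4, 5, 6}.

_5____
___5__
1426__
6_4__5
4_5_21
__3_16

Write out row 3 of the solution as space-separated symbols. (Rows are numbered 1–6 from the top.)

1 4 2 6 5 3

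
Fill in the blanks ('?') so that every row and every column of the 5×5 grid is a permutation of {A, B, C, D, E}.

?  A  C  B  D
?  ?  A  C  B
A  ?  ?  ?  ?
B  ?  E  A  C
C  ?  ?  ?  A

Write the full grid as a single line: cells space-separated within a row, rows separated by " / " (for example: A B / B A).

E A C B D / D E A C B / A C B D E / B D E A C / C B D E A

(r1,c1) = E
(r2,c1) = D
(r2,c2) = E
(r3,c5) = E
(r4,c2) = D
(r5,c2) = B
(r5,c3) = D
(r5,c4) = E
(r3,c2) = C
(r3,c3) = B
(r3,c4) = D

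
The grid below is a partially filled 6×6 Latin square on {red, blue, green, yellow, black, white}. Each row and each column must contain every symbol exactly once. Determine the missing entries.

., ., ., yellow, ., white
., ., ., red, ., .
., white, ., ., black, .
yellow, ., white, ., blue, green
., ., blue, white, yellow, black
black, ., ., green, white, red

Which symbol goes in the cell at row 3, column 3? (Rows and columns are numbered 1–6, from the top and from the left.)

(r2,c5) = green
(r3,c4) = blue
(r3,c6) = yellow
(r4,c4) = black
(r6,c3) = yellow
(r1,c5) = red
(r2,c3) = black
(r2,c6) = blue
(r4,c2) = red
(r5,c2) = green
(r6,c2) = blue
(r1,c2) = black
(r1,c3) = green
(r2,c1) = white
(r2,c2) = yellow
(r3,c3) = red

red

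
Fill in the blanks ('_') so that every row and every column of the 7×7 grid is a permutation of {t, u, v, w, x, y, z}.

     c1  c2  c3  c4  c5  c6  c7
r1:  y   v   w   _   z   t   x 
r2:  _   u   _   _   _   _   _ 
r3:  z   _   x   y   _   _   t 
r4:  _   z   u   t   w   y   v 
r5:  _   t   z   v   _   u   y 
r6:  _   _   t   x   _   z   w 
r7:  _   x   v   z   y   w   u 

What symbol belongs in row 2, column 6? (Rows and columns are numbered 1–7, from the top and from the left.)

(r1,c4) = u
(r2,c3) = y
(r2,c4) = w
(r2,c7) = z
(r3,c2) = w
(r3,c6) = v
(r4,c1) = x
(r5,c1) = w
(r5,c5) = x
(r6,c2) = y
(r7,c1) = t
(r2,c1) = v
(r2,c5) = t
(r2,c6) = x

x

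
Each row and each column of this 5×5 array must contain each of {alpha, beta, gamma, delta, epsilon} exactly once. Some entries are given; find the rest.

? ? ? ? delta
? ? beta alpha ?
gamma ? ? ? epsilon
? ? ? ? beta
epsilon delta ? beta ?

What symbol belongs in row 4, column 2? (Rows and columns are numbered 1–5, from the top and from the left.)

gamma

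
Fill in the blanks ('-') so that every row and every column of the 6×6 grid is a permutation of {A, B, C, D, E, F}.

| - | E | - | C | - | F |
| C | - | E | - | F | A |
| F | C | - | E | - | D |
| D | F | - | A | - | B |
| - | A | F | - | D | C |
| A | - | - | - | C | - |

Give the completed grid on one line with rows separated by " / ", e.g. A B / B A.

B E D C A F / C B E D F A / F C A E B D / D F C A E B / E A F B D C / A D B F C E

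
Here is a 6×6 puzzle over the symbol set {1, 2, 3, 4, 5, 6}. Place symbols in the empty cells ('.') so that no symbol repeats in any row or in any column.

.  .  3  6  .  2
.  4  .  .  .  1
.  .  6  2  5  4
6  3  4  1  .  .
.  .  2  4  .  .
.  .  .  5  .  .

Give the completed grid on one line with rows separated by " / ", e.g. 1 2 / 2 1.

1 5 3 6 4 2 / 2 4 5 3 6 1 / 3 1 6 2 5 4 / 6 3 4 1 2 5 / 5 6 2 4 1 3 / 4 2 1 5 3 6

row 2 has {1,4}; column 3 has {2,3,4,6} — only 5 is left for (r2,c3).
row 2 has {1,4,5}; column 4 has {1,2,4,5,6} — only 3 is left for (r2,c4).
row 3 has {2,4,5,6}; column 2 has {3,4} — only 1 is left for (r3,c2).
row 4 has {1,3,4,6}; column 5 has {5} — only 2 is left for (r4,c5).
row 4 has {1,2,3,4,6}; column 6 has {1,2,4} — only 5 is left for (r4,c6).
row 6 has {5}; column 3 has {2,3,4,5,6} — only 1 is left for (r6,c3).
row 1 has {2,3,6}; column 2 has {1,3,4} — only 5 is left for (r1,c2).
row 2 has {1,3,4,5}; column 1 has {6} — only 2 is left for (r2,c1).
row 2 has {1,2,3,4,5}; column 5 has {2,5} — only 6 is left for (r2,c5).
row 3 has {1,2,4,5,6}; column 1 has {2,6} — only 3 is left for (r3,c1).
row 5 has {2,4}; column 2 has {1,3,4,5} — only 6 is left for (r5,c2).
row 5 has {2,4,6}; column 6 has {1,2,4,5} — only 3 is left for (r5,c6).
row 6 has {1,5}; column 1 has {2,3,6} — only 4 is left for (r6,c1).
row 6 has {1,4,5}; column 2 has {1,3,4,5,6} — only 2 is left for (r6,c2).
row 6 has {1,2,4,5}; column 5 has {2,5,6} — only 3 is left for (r6,c5).
row 6 has {1,2,3,4,5}; column 6 has {1,2,3,4,5} — only 6 is left for (r6,c6).
row 1 has {2,3,5,6}; column 1 has {2,3,4,6} — only 1 is left for (r1,c1).
row 1 has {1,2,3,5,6}; column 5 has {2,3,5,6} — only 4 is left for (r1,c5).
row 5 has {2,3,4,6}; column 1 has {1,2,3,4,6} — only 5 is left for (r5,c1).
row 5 has {2,3,4,5,6}; column 5 has {2,3,4,5,6} — only 1 is left for (r5,c5).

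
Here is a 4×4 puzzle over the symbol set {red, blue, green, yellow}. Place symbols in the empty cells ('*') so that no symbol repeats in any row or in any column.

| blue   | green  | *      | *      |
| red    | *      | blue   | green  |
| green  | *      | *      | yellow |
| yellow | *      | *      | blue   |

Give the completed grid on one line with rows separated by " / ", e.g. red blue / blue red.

blue green yellow red / red yellow blue green / green blue red yellow / yellow red green blue

(r1,c4): row 1 has {blue,green}; column 4 has {blue,green,yellow}, so it must be red.
(r2,c2): row 2 has {red,blue,green}; column 2 has {green}, so it must be yellow.
(r3,c3): row 3 has {green,yellow}; column 3 has {blue}, so it must be red.
(r4,c2): row 4 has {blue,yellow}; column 2 has {green,yellow}, so it must be red.
(r4,c3): row 4 has {red,blue,yellow}; column 3 has {red,blue}, so it must be green.
(r1,c3): row 1 has {red,blue,green}; column 3 has {red,blue,green}, so it must be yellow.
(r3,c2): row 3 has {red,green,yellow}; column 2 has {red,green,yellow}, so it must be blue.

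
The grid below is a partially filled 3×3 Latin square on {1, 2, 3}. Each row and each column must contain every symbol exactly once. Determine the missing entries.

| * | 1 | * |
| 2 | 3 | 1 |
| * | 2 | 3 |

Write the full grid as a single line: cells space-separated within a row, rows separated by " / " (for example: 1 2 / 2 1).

(r1,c1) = 3
(r1,c3) = 2
(r3,c1) = 1

3 1 2 / 2 3 1 / 1 2 3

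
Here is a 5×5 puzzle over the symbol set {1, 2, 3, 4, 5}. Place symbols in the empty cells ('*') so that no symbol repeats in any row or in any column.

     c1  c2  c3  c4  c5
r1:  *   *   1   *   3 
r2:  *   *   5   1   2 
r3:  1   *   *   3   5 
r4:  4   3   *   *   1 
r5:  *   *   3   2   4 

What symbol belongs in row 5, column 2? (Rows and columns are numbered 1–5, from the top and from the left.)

1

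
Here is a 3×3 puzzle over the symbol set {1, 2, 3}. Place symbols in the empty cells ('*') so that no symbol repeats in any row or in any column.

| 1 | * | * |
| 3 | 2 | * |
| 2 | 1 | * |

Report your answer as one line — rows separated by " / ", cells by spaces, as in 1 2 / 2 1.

1 3 2 / 3 2 1 / 2 1 3

(r1,c2) = 3
(r1,c3) = 2
(r2,c3) = 1
(r3,c3) = 3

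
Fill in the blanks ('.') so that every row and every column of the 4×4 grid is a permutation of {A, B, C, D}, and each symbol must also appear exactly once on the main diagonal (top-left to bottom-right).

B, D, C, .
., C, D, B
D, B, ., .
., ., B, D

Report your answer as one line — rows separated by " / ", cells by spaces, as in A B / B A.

B D C A / A C D B / D B A C / C A B D

(r1,c4): row 1 has {B,C,D}; column 4 has {B,D}, so it must be A.
(r2,c1): row 2 has {B,C,D}; column 1 has {B,D}, so it must be A.
(r3,c3): row 3 has {B,D}; column 3 has {B,C,D}; the diagonal has {B,C,D}, so it must be A.
(r3,c4): row 3 has {A,B,D}; column 4 has {A,B,D}, so it must be C.
(r4,c1): row 4 has {B,D}; column 1 has {A,B,D}, so it must be C.
(r4,c2): row 4 has {B,C,D}; column 2 has {B,C,D}, so it must be A.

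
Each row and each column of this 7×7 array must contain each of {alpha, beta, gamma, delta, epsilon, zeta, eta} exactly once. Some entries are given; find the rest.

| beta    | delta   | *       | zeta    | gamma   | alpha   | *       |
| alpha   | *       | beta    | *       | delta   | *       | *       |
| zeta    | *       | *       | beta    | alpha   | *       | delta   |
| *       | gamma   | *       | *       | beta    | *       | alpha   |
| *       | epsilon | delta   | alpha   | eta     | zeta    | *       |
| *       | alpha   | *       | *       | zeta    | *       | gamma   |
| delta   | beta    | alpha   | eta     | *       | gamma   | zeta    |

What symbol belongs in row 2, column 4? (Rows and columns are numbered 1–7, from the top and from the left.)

(r3,c2) = eta
(r3,c6) = epsilon
(r5,c1) = gamma
(r5,c7) = beta
(r7,c5) = epsilon
(r2,c2) = zeta
(r2,c6) = eta
(r2,c7) = epsilon
(r3,c3) = gamma
(r4,c6) = delta
(r6,c6) = beta
(r1,c7) = eta
(r2,c4) = gamma

gamma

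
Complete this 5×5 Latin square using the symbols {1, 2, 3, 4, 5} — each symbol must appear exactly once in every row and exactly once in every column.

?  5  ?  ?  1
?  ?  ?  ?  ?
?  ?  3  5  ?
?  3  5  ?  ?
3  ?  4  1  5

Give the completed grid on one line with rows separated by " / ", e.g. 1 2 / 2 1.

4 5 2 3 1 / 5 4 1 2 3 / 2 1 3 5 4 / 1 3 5 4 2 / 3 2 4 1 5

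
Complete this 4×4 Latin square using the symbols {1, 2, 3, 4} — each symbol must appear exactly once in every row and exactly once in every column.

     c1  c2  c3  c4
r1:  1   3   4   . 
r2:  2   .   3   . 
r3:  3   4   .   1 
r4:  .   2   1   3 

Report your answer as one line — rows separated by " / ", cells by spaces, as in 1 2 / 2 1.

1 3 4 2 / 2 1 3 4 / 3 4 2 1 / 4 2 1 3

(r1,c4) = 2
(r2,c2) = 1
(r2,c4) = 4
(r3,c3) = 2
(r4,c1) = 4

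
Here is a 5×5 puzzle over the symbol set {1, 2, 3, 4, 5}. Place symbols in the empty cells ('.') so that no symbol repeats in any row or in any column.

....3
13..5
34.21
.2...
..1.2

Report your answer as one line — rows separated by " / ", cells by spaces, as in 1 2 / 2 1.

2 1 4 5 3 / 1 3 2 4 5 / 3 4 5 2 1 / 5 2 3 1 4 / 4 5 1 3 2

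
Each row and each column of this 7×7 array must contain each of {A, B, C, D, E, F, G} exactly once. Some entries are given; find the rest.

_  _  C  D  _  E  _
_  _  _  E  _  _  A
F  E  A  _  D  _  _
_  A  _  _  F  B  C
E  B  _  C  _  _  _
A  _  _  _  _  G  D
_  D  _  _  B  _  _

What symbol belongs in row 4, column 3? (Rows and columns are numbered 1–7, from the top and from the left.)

(r3,c6) = C
(r4,c4) = G
(r3,c4) = B
(r3,c7) = G
(r4,c1) = D
(r4,c3) = E

E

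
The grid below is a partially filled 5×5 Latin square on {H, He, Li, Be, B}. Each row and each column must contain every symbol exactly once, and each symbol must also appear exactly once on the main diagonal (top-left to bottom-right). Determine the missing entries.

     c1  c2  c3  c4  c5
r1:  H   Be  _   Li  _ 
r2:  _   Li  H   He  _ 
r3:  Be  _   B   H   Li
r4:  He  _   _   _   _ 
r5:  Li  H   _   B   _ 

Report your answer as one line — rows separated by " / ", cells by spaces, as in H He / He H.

H Be He Li B / B Li H He Be / Be He B H Li / He B Li Be H / Li H Be B He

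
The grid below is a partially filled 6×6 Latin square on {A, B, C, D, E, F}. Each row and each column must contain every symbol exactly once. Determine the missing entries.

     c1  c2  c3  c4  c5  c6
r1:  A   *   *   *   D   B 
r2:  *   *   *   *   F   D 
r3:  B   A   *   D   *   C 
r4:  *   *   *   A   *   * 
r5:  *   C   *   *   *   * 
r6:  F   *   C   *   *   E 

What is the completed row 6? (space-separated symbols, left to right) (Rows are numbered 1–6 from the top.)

F D C B A E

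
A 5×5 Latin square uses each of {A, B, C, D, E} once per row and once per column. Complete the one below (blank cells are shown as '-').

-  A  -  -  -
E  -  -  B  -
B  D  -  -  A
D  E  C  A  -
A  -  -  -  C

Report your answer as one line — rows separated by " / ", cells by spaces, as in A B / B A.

C A B D E / E C A B D / B D E C A / D E C A B / A B D E C

(r1,c1) = C
(r2,c2) = C
(r2,c5) = D
(r3,c3) = E
(r3,c4) = C
(r4,c5) = B
(r5,c2) = B
(r5,c3) = D
(r5,c4) = E
(r1,c3) = B
(r1,c4) = D
(r1,c5) = E
(r2,c3) = A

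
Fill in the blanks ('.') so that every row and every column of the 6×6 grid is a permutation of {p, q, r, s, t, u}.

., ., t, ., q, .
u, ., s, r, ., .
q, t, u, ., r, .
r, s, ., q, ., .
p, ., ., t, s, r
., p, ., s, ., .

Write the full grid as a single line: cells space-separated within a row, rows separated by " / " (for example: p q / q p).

s r t u q p / u q s r p t / q t u p r s / r s p q t u / p u q t s r / t p r s u q

Cell (r1,c1): row 1 has {q,t}; column 1 has {p,q,r,u} → s.
Cell (r2,c2): row 2 has {r,s,u}; column 2 has {p,s,t} → q.
Cell (r3,c4): row 3 has {q,r,t,u}; column 4 has {q,r,s,t} → p.
Cell (r3,c6): row 3 has {p,q,r,t,u}; column 6 has {r} → s.
Cell (r4,c3): row 4 has {q,r,s}; column 3 has {s,t,u} → p.
Cell (r5,c2): row 5 has {p,r,s,t}; column 2 has {p,q,s,t} → u.
Cell (r5,c3): row 5 has {p,r,s,t,u}; column 3 has {p,s,t,u} → q.
Cell (r6,c1): row 6 has {p,s}; column 1 has {p,q,r,s,u} → t.
Cell (r6,c3): row 6 has {p,s,t}; column 3 has {p,q,s,t,u} → r.
Cell (r6,c5): row 6 has {p,r,s,t}; column 5 has {q,r,s} → u.
Cell (r6,c6): row 6 has {p,r,s,t,u}; column 6 has {r,s} → q.
Cell (r1,c2): row 1 has {q,s,t}; column 2 has {p,q,s,t,u} → r.
Cell (r1,c4): row 1 has {q,r,s,t}; column 4 has {p,q,r,s,t} → u.
Cell (r1,c6): row 1 has {q,r,s,t,u}; column 6 has {q,r,s} → p.
Cell (r2,c6): row 2 has {q,r,s,u}; column 6 has {p,q,r,s} → t.
Cell (r4,c5): row 4 has {p,q,r,s}; column 5 has {q,r,s,u} → t.
Cell (r4,c6): row 4 has {p,q,r,s,t}; column 6 has {p,q,r,s,t} → u.
Cell (r2,c5): row 2 has {q,r,s,t,u}; column 5 has {q,r,s,t,u} → p.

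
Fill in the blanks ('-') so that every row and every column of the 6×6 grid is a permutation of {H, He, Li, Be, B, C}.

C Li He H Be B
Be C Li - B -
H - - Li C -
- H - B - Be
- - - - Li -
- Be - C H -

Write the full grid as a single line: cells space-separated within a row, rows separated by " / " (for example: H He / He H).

(r2,c4) = He
(r2,c6) = H
(r3,c6) = He
(r4,c3) = C
(r4,c5) = He
(r5,c4) = Be
(r5,c6) = C
(r6,c3) = B
(r6,c6) = Li
(r3,c2) = B
(r3,c3) = Be
(r4,c1) = Li
(r5,c2) = He
(r5,c3) = H
(r6,c1) = He
(r5,c1) = B

C Li He H Be B / Be C Li He B H / H B Be Li C He / Li H C B He Be / B He H Be Li C / He Be B C H Li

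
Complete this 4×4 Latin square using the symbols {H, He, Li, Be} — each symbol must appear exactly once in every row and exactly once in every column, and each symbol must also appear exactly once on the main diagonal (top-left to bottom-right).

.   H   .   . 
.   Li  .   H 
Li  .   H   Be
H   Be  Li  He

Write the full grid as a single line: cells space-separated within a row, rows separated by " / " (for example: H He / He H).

Be H He Li / He Li Be H / Li He H Be / H Be Li He

(r1,c1) = Be
(r1,c3) = He
(r1,c4) = Li
(r2,c1) = He
(r2,c3) = Be
(r3,c2) = He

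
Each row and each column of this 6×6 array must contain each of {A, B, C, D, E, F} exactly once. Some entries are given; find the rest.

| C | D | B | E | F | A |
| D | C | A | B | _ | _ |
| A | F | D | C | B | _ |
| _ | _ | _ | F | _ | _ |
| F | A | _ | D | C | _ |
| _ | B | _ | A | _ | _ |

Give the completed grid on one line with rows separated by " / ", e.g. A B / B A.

C D B E F A / D C A B E F / A F D C B E / B E C F A D / F A E D C B / E B F A D C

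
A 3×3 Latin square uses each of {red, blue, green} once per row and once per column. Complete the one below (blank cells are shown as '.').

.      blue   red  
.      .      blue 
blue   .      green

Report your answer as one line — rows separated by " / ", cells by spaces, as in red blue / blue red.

green blue red / red green blue / blue red green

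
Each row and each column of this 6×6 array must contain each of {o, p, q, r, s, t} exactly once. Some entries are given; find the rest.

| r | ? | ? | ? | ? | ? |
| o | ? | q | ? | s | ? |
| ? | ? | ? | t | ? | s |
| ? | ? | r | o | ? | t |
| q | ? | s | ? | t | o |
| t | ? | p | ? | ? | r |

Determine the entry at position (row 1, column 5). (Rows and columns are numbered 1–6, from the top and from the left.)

(r2,c6) = p
(r3,c1) = p
(r3,c3) = o
(r4,c1) = s
(r1,c3) = t
(r1,c6) = q
(r2,c4) = r
(r5,c4) = p
(r1,c4) = s
(r2,c2) = t
(r5,c2) = r
(r6,c4) = q
(r6,c5) = o
(r1,c5) = p

p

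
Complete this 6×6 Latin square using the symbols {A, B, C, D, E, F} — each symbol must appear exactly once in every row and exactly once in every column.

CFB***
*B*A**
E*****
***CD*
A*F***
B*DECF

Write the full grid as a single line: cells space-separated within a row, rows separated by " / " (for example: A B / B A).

C F B D A E / D B E A F C / E D C F B A / F E A C D B / A C F B E D / B A D E C F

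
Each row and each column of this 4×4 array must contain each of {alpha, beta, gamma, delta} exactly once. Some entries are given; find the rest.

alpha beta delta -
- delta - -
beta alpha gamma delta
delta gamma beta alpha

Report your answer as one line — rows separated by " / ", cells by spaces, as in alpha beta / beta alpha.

alpha beta delta gamma / gamma delta alpha beta / beta alpha gamma delta / delta gamma beta alpha

Cell (r1,c4): row 1 has {alpha,beta,delta}; column 4 has {alpha,delta} → gamma.
Cell (r2,c1): row 2 has {delta}; column 1 has {alpha,beta,delta} → gamma.
Cell (r2,c3): row 2 has {gamma,delta}; column 3 has {beta,gamma,delta} → alpha.
Cell (r2,c4): row 2 has {alpha,gamma,delta}; column 4 has {alpha,gamma,delta} → beta.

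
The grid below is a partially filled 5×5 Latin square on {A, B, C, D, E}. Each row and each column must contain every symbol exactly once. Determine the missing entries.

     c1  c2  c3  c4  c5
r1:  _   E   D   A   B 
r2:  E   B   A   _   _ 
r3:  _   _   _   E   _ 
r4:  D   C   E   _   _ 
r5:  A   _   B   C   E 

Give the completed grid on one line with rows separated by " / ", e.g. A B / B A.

(r1,c1) = C
(r2,c4) = D
(r2,c5) = C
(r3,c1) = B
(r3,c3) = C
(r4,c4) = B
(r4,c5) = A
(r5,c2) = D
(r3,c2) = A
(r3,c5) = D

C E D A B / E B A D C / B A C E D / D C E B A / A D B C E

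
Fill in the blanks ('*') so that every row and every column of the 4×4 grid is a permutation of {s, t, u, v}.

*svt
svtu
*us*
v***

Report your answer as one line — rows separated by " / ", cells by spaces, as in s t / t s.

Cell (r1,c1): row 1 has {s,t,v}; column 1 has {s,v} → u.
Cell (r3,c1): row 3 has {s,u}; column 1 has {s,u,v} → t.
Cell (r3,c4): row 3 has {s,t,u}; column 4 has {t,u} → v.
Cell (r4,c2): row 4 has {v}; column 2 has {s,u,v} → t.
Cell (r4,c3): row 4 has {t,v}; column 3 has {s,t,v} → u.
Cell (r4,c4): row 4 has {t,u,v}; column 4 has {t,u,v} → s.

u s v t / s v t u / t u s v / v t u s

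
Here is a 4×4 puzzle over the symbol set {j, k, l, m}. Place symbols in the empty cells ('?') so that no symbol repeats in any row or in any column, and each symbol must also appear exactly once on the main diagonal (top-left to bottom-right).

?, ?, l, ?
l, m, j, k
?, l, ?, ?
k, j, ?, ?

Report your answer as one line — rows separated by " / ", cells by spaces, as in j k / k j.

Cell (r1,c1): row 1 has {l}; column 1 has {k,l}; the diagonal has {m} → j.
Cell (r1,c2): row 1 has {j,l}; column 2 has {j,l,m} → k.
Cell (r1,c4): row 1 has {j,k,l}; column 4 has {k} → m.
Cell (r3,c1): row 3 has {l}; column 1 has {j,k,l} → m.
Cell (r3,c3): row 3 has {l,m}; column 3 has {j,l}; the diagonal has {j,m} → k.
Cell (r3,c4): row 3 has {k,l,m}; column 4 has {k,m} → j.
Cell (r4,c3): row 4 has {j,k}; column 3 has {j,k,l} → m.
Cell (r4,c4): row 4 has {j,k,m}; column 4 has {j,k,m}; the diagonal has {j,k,m} → l.

j k l m / l m j k / m l k j / k j m l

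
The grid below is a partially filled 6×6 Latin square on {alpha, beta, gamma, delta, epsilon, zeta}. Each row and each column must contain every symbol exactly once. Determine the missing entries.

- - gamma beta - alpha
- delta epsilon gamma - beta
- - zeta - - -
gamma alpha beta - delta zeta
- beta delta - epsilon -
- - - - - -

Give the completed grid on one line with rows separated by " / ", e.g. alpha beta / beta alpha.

delta epsilon gamma beta zeta alpha / zeta delta epsilon gamma alpha beta / epsilon gamma zeta alpha beta delta / gamma alpha beta epsilon delta zeta / alpha beta delta zeta epsilon gamma / beta zeta alpha delta gamma epsilon

row 1 has {alpha,beta,gamma}; column 5 has {delta,epsilon} — only zeta is left for (r1,c5).
row 2 has {beta,gamma,delta,epsilon}; column 5 has {delta,epsilon,zeta} — only alpha is left for (r2,c5).
row 4 has {alpha,beta,gamma,delta,zeta}; column 4 has {beta,gamma} — only epsilon is left for (r4,c4).
row 5 has {beta,delta,epsilon}; column 6 has {alpha,beta,zeta} — only gamma is left for (r5,c6).
row 6 is empty so far; column 3 has {beta,gamma,delta,epsilon,zeta} — only alpha is left for (r6,c3).
row 1 has {alpha,beta,gamma,zeta}; column 2 has {alpha,beta,delta} — only epsilon is left for (r1,c2).
row 2 has {alpha,beta,gamma,delta,epsilon}; column 1 has {gamma} — only zeta is left for (r2,c1).
row 3 has {zeta}; column 2 has {alpha,beta,delta,epsilon} — only gamma is left for (r3,c2).
row 3 has {gamma,zeta}; column 5 has {alpha,delta,epsilon,zeta} — only beta is left for (r3,c5).
row 5 has {beta,gamma,delta,epsilon}; column 1 has {gamma,zeta} — only alpha is left for (r5,c1).
row 5 has {alpha,beta,gamma,delta,epsilon}; column 4 has {beta,gamma,epsilon} — only zeta is left for (r5,c4).
row 6 has {alpha}; column 2 has {alpha,beta,gamma,delta,epsilon} — only zeta is left for (r6,c2).
row 6 has {alpha,zeta}; column 4 has {beta,gamma,epsilon,zeta} — only delta is left for (r6,c4).
row 6 has {alpha,delta,zeta}; column 5 has {alpha,beta,delta,epsilon,zeta} — only gamma is left for (r6,c5).
row 6 has {alpha,gamma,delta,zeta}; column 6 has {alpha,beta,gamma,zeta} — only epsilon is left for (r6,c6).
row 1 has {alpha,beta,gamma,epsilon,zeta}; column 1 has {alpha,gamma,zeta} — only delta is left for (r1,c1).
row 3 has {beta,gamma,zeta}; column 1 has {alpha,gamma,delta,zeta} — only epsilon is left for (r3,c1).
row 3 has {beta,gamma,epsilon,zeta}; column 4 has {beta,gamma,delta,epsilon,zeta} — only alpha is left for (r3,c4).
row 3 has {alpha,beta,gamma,epsilon,zeta}; column 6 has {alpha,beta,gamma,epsilon,zeta} — only delta is left for (r3,c6).
row 6 has {alpha,gamma,delta,epsilon,zeta}; column 1 has {alpha,gamma,delta,epsilon,zeta} — only beta is left for (r6,c1).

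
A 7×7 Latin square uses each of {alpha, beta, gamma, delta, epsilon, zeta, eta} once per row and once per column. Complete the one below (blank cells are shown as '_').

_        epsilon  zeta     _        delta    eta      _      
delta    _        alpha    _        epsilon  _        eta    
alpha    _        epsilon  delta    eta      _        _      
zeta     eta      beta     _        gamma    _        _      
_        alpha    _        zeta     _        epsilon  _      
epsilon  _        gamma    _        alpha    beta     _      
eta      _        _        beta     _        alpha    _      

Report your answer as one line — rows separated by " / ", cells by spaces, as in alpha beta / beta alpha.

beta epsilon zeta alpha delta eta gamma / delta beta alpha gamma epsilon zeta eta / alpha zeta epsilon delta eta gamma beta / zeta eta beta epsilon gamma delta alpha / gamma alpha eta zeta beta epsilon delta / epsilon delta gamma eta alpha beta zeta / eta gamma delta beta zeta alpha epsilon

(r2,c4): row 2 has {alpha,delta,epsilon,eta}; column 4 has {beta,delta,zeta}, so it must be gamma.
(r2,c6): row 2 has {alpha,gamma,delta,epsilon,eta}; column 6 has {alpha,beta,epsilon,eta}, so it must be zeta.
(r3,c6): row 3 has {alpha,delta,epsilon,eta}; column 6 has {alpha,beta,epsilon,zeta,eta}, so it must be gamma.
(r4,c6): row 4 has {beta,gamma,zeta,eta}; column 6 has {alpha,beta,gamma,epsilon,zeta,eta}, so it must be delta.
(r5,c5): row 5 has {alpha,epsilon,zeta}; column 5 has {alpha,gamma,delta,epsilon,eta}, so it must be beta.
(r6,c4): row 6 has {alpha,beta,gamma,epsilon}; column 4 has {beta,gamma,delta,zeta}, so it must be eta.
(r7,c3): row 7 has {alpha,beta,eta}; column 3 has {alpha,beta,gamma,epsilon,zeta}, so it must be delta.
(r7,c5): row 7 has {alpha,beta,delta,eta}; column 5 has {alpha,beta,gamma,delta,epsilon,eta}, so it must be zeta.
(r1,c4): row 1 has {delta,epsilon,zeta,eta}; column 4 has {beta,gamma,delta,zeta,eta}, so it must be alpha.
(r2,c2): row 2 has {alpha,gamma,delta,epsilon,zeta,eta}; column 2 has {alpha,epsilon,eta}, so it must be beta.
(r3,c2): row 3 has {alpha,gamma,delta,epsilon,eta}; column 2 has {alpha,beta,epsilon,eta}, so it must be zeta.
(r3,c7): row 3 has {alpha,gamma,delta,epsilon,zeta,eta}; column 7 has {eta}, so it must be beta.
(r4,c4): row 4 has {beta,gamma,delta,zeta,eta}; column 4 has {alpha,beta,gamma,delta,zeta,eta}, so it must be epsilon.
(r4,c7): row 4 has {beta,gamma,delta,epsilon,zeta,eta}; column 7 has {beta,eta}, so it must be alpha.
(r5,c1): row 5 has {alpha,beta,epsilon,zeta}; column 1 has {alpha,delta,epsilon,zeta,eta}, so it must be gamma.
(r5,c3): row 5 has {alpha,beta,gamma,epsilon,zeta}; column 3 has {alpha,beta,gamma,delta,epsilon,zeta}, so it must be eta.
(r5,c7): row 5 has {alpha,beta,gamma,epsilon,zeta,eta}; column 7 has {alpha,beta,eta}, so it must be delta.
(r6,c2): row 6 has {alpha,beta,gamma,epsilon,eta}; column 2 has {alpha,beta,epsilon,zeta,eta}, so it must be delta.
(r6,c7): row 6 has {alpha,beta,gamma,delta,epsilon,eta}; column 7 has {alpha,beta,delta,eta}, so it must be zeta.
(r7,c2): row 7 has {alpha,beta,delta,zeta,eta}; column 2 has {alpha,beta,delta,epsilon,zeta,eta}, so it must be gamma.
(r7,c7): row 7 has {alpha,beta,gamma,delta,zeta,eta}; column 7 has {alpha,beta,delta,zeta,eta}, so it must be epsilon.
(r1,c1): row 1 has {alpha,delta,epsilon,zeta,eta}; column 1 has {alpha,gamma,delta,epsilon,zeta,eta}, so it must be beta.
(r1,c7): row 1 has {alpha,beta,delta,epsilon,zeta,eta}; column 7 has {alpha,beta,delta,epsilon,zeta,eta}, so it must be gamma.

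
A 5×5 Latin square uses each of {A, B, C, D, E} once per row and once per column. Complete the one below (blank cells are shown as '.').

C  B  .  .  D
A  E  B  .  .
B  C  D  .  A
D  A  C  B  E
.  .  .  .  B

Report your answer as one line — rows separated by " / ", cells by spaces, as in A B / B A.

(r2,c5): row 2 has {A,B,E}; column 5 has {A,B,D,E}, so it must be C.
(r3,c4): row 3 has {A,B,C,D}; column 4 has {B}, so it must be E.
(r5,c1): row 5 has {B}; column 1 has {A,B,C,D}, so it must be E.
(r5,c2): row 5 has {B,E}; column 2 has {A,B,C,E}, so it must be D.
(r5,c3): row 5 has {B,D,E}; column 3 has {B,C,D}, so it must be A.
(r5,c4): row 5 has {A,B,D,E}; column 4 has {B,E}, so it must be C.
(r1,c3): row 1 has {B,C,D}; column 3 has {A,B,C,D}, so it must be E.
(r1,c4): row 1 has {B,C,D,E}; column 4 has {B,C,E}, so it must be A.
(r2,c4): row 2 has {A,B,C,E}; column 4 has {A,B,C,E}, so it must be D.

C B E A D / A E B D C / B C D E A / D A C B E / E D A C B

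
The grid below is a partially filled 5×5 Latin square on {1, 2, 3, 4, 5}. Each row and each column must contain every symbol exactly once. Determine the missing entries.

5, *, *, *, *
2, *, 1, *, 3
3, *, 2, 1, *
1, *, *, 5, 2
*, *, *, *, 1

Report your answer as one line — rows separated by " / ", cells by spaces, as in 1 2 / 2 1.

5 1 3 2 4 / 2 5 1 4 3 / 3 4 2 1 5 / 1 3 4 5 2 / 4 2 5 3 1

At row 1, column 5: row 1 has {5}; column 5 has {1,2,3}; that leaves 4.
At row 2, column 4: row 2 has {1,2,3}; column 4 has {1,5}; that leaves 4.
At row 3, column 5: row 3 has {1,2,3}; column 5 has {1,2,3,4}; that leaves 5.
At row 5, column 1: row 5 has {1}; column 1 has {1,2,3,5}; that leaves 4.
At row 1, column 3: row 1 has {4,5}; column 3 has {1,2}; that leaves 3.
At row 1, column 4: row 1 has {3,4,5}; column 4 has {1,4,5}; that leaves 2.
At row 2, column 2: row 2 has {1,2,3,4}; column 2 is empty so far; that leaves 5.
At row 3, column 2: row 3 has {1,2,3,5}; column 2 has {5}; that leaves 4.
At row 4, column 2: row 4 has {1,2,5}; column 2 has {4,5}; that leaves 3.
At row 4, column 3: row 4 has {1,2,3,5}; column 3 has {1,2,3}; that leaves 4.
At row 5, column 2: row 5 has {1,4}; column 2 has {3,4,5}; that leaves 2.
At row 5, column 3: row 5 has {1,2,4}; column 3 has {1,2,3,4}; that leaves 5.
At row 5, column 4: row 5 has {1,2,4,5}; column 4 has {1,2,4,5}; that leaves 3.
At row 1, column 2: row 1 has {2,3,4,5}; column 2 has {2,3,4,5}; that leaves 1.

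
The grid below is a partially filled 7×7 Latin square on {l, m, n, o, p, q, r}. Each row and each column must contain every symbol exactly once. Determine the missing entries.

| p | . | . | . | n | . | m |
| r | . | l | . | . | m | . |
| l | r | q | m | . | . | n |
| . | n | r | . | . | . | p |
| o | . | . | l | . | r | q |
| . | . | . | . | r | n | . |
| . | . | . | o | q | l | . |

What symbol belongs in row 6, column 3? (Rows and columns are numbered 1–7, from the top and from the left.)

m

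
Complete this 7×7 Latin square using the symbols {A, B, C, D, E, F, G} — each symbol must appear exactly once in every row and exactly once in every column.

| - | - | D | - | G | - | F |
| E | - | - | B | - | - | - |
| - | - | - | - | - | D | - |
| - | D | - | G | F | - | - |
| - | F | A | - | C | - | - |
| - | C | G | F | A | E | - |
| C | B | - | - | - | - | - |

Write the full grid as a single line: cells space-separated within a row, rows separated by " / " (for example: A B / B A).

(r2,c5): row 2 has {B,E}; column 5 has {A,C,F,G}, so it must be D.
(r7,c5): row 7 has {B,C}; column 5 has {A,C,D,F,G}, so it must be E.
(r3,c5): row 3 has {D}; column 5 has {A,C,D,E,F,G}, so it must be B.
(r7,c3): row 7 has {B,C,E}; column 3 has {A,D,G}, so it must be F.
(r2,c3): row 2 has {B,D,E}; column 3 has {A,D,F,G}, so it must be C.
(r3,c3): row 3 has {B,D}; column 3 has {A,C,D,F,G}, so it must be E.
(r4,c3): row 4 has {D,F,G}; column 3 has {A,C,D,E,F,G}, so it must be B.
(r4,c1): row 4 has {B,D,F,G}; column 1 has {C,E}, so it must be A.
(r4,c6): row 4 has {A,B,D,F,G}; column 6 has {D,E}, so it must be C.
(r4,c7): row 4 has {A,B,C,D,F,G}; column 7 has {F}, so it must be E.
(r1,c1): row 1 has {D,F,G}; column 1 has {A,C,E}, so it must be B.
(r1,c6): row 1 has {B,D,F,G}; column 6 has {C,D,E}, so it must be A.
(r6,c1): row 6 has {A,C,E,F,G}; column 1 has {A,B,C,E}, so it must be D.
(r6,c7): row 6 has {A,C,D,E,F,G}; column 7 has {E,F}, so it must be B.
(r7,c6): row 7 has {B,C,E,F}; column 6 has {A,C,D,E}, so it must be G.
(r1,c2): row 1 has {A,B,D,F,G}; column 2 has {B,C,D,F}, so it must be E.
(r1,c4): row 1 has {A,B,D,E,F,G}; column 4 has {B,F,G}, so it must be C.
(r2,c6): row 2 has {B,C,D,E}; column 6 has {A,C,D,E,G}, so it must be F.
(r3,c4): row 3 has {B,D,E}; column 4 has {B,C,F,G}, so it must be A.
(r5,c1): row 5 has {A,C,F}; column 1 has {A,B,C,D,E}, so it must be G.
(r5,c6): row 5 has {A,C,F,G}; column 6 has {A,C,D,E,F,G}, so it must be B.
(r5,c7): row 5 has {A,B,C,F,G}; column 7 has {B,E,F}, so it must be D.
(r7,c4): row 7 has {B,C,E,F,G}; column 4 has {A,B,C,F,G}, so it must be D.
(r7,c7): row 7 has {B,C,D,E,F,G}; column 7 has {B,D,E,F}, so it must be A.
(r2,c7): row 2 has {B,C,D,E,F}; column 7 has {A,B,D,E,F}, so it must be G.
(r3,c1): row 3 has {A,B,D,E}; column 1 has {A,B,C,D,E,G}, so it must be F.
(r3,c2): row 3 has {A,B,D,E,F}; column 2 has {B,C,D,E,F}, so it must be G.
(r3,c7): row 3 has {A,B,D,E,F,G}; column 7 has {A,B,D,E,F,G}, so it must be C.
(r5,c4): row 5 has {A,B,C,D,F,G}; column 4 has {A,B,C,D,F,G}, so it must be E.
(r2,c2): row 2 has {B,C,D,E,F,G}; column 2 has {B,C,D,E,F,G}, so it must be A.

B E D C G A F / E A C B D F G / F G E A B D C / A D B G F C E / G F A E C B D / D C G F A E B / C B F D E G A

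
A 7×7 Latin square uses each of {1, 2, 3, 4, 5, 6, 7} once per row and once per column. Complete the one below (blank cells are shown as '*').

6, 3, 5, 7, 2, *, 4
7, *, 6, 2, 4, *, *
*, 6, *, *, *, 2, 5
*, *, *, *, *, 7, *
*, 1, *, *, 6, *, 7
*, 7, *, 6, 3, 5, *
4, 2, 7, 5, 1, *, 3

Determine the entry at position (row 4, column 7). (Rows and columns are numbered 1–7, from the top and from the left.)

Cell (r1,c6): row 1 has {2,3,4,5,6,7}; column 6 has {2,5,7} → 1.
Cell (r2,c2): row 2 has {2,4,6,7}; column 2 has {1,2,3,6,7} → 5.
Cell (r2,c6): row 2 has {2,4,5,6,7}; column 6 has {1,2,5,7} → 3.
Cell (r2,c7): row 2 has {2,3,4,5,6,7}; column 7 has {3,4,5,7} → 1.
Cell (r3,c5): row 3 has {2,5,6}; column 5 has {1,2,3,4,6} → 7.
Cell (r4,c2): row 4 has {7}; column 2 has {1,2,3,5,6,7} → 4.
Cell (r4,c5): row 4 has {4,7}; column 5 has {1,2,3,4,6,7} → 5.
Cell (r5,c6): row 5 has {1,6,7}; column 6 has {1,2,3,5,7} → 4.
Cell (r6,c7): row 6 has {3,5,6,7}; column 7 has {1,3,4,5,7} → 2.
Cell (r7,c6): row 7 has {1,2,3,4,5,7}; column 6 has {1,2,3,4,5,7} → 6.
Cell (r4,c7): row 4 has {4,5,7}; column 7 has {1,2,3,4,5,7} → 6.

6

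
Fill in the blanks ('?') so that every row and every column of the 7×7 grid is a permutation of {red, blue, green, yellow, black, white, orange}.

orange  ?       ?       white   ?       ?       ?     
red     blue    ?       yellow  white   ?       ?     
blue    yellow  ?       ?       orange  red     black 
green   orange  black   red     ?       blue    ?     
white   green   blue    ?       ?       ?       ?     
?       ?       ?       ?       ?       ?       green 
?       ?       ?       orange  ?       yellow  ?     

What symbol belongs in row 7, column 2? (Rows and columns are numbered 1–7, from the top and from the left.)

white

(r2,c7): row 2 has {red,blue,yellow,white}; column 7 has {green,black}, so it must be orange.
(r3,c4): row 3 has {red,blue,yellow,black,orange}; column 4 has {red,yellow,white,orange}, so it must be green.
(r4,c5): row 4 has {red,blue,green,black,orange}; column 5 has {white,orange}, so it must be yellow.
(r4,c7): row 4 has {red,blue,green,yellow,black,orange}; column 7 has {green,black,orange}, so it must be white.
(r5,c4): row 5 has {blue,green,white}; column 4 has {red,green,yellow,white,orange}, so it must be black.
(r5,c5): row 5 has {blue,green,black,white}; column 5 has {yellow,white,orange}, so it must be red.
(r5,c6): row 5 has {red,blue,green,black,white}; column 6 has {red,blue,yellow}, so it must be orange.
(r5,c7): row 5 has {red,blue,green,black,white,orange}; column 7 has {green,black,white,orange}, so it must be yellow.
(r6,c4): row 6 has {green}; column 4 has {red,green,yellow,black,white,orange}, so it must be blue.
(r6,c5): row 6 has {blue,green}; column 5 has {red,yellow,white,orange}, so it must be black.
(r6,c6): row 6 has {blue,green,black}; column 6 has {red,blue,yellow,orange}, so it must be white.
(r7,c1): row 7 has {yellow,orange}; column 1 has {red,blue,green,white,orange}, so it must be black.
(r2,c3): row 2 has {red,blue,yellow,white,orange}; column 3 has {blue,black}, so it must be green.
(r2,c6): row 2 has {red,blue,green,yellow,white,orange}; column 6 has {red,blue,yellow,white,orange}, so it must be black.
(r3,c3): row 3 has {red,blue,green,yellow,black,orange}; column 3 has {blue,green,black}, so it must be white.
(r6,c1): row 6 has {blue,green,black,white}; column 1 has {red,blue,green,black,white,orange}, so it must be yellow.
(r6,c2): row 6 has {blue,green,yellow,black,white}; column 2 has {blue,green,yellow,orange}, so it must be red.
(r6,c3): row 6 has {red,blue,green,yellow,black,white}; column 3 has {blue,green,black,white}, so it must be orange.
(r7,c2): row 7 has {yellow,black,orange}; column 2 has {red,blue,green,yellow,orange}, so it must be white.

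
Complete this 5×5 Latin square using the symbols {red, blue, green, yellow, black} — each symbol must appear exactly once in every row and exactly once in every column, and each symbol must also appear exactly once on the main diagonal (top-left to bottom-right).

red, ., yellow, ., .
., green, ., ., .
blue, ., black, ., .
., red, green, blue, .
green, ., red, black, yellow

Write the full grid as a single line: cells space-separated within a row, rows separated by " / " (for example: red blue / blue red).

red black yellow green blue / black green blue yellow red / blue yellow black red green / yellow red green blue black / green blue red black yellow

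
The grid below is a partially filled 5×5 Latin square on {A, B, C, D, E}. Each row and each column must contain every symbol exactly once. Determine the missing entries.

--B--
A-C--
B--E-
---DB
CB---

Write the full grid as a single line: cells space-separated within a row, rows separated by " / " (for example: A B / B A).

At row 2, column 4: row 2 has {A,C}; column 4 has {D,E}; that leaves B.
At row 4, column 1: row 4 has {B,D}; column 1 has {A,B,C}; that leaves E.
At row 4, column 3: row 4 has {B,D,E}; column 3 has {B,C}; that leaves A.
At row 5, column 4: row 5 has {B,C}; column 4 has {B,D,E}; that leaves A.
At row 1, column 1: row 1 has {B}; column 1 has {A,B,C,E}; that leaves D.
At row 1, column 4: row 1 has {B,D}; column 4 has {A,B,D,E}; that leaves C.
At row 3, column 3: row 3 has {B,E}; column 3 has {A,B,C}; that leaves D.
At row 4, column 2: row 4 has {A,B,D,E}; column 2 has {B}; that leaves C.
At row 5, column 3: row 5 has {A,B,C}; column 3 has {A,B,C,D}; that leaves E.
At row 5, column 5: row 5 has {A,B,C,E}; column 5 has {B}; that leaves D.
At row 2, column 5: row 2 has {A,B,C}; column 5 has {B,D}; that leaves E.
At row 3, column 2: row 3 has {B,D,E}; column 2 has {B,C}; that leaves A.
At row 3, column 5: row 3 has {A,B,D,E}; column 5 has {B,D,E}; that leaves C.
At row 1, column 2: row 1 has {B,C,D}; column 2 has {A,B,C}; that leaves E.
At row 1, column 5: row 1 has {B,C,D,E}; column 5 has {B,C,D,E}; that leaves A.
At row 2, column 2: row 2 has {A,B,C,E}; column 2 has {A,B,C,E}; that leaves D.

D E B C A / A D C B E / B A D E C / E C A D B / C B E A D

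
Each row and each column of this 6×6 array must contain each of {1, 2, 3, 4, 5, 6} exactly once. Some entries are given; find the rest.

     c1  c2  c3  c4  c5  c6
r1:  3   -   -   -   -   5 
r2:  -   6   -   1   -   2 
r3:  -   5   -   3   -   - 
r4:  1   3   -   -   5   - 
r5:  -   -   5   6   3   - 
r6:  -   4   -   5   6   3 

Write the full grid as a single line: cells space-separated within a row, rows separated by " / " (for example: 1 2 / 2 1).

(r2,c5) = 4
(r6,c1) = 2
(r6,c3) = 1
(r2,c1) = 5
(r2,c3) = 3
(r5,c1) = 4
(r5,c6) = 1
(r3,c1) = 6
(r3,c6) = 4
(r4,c6) = 6
(r5,c2) = 2
(r1,c2) = 1
(r1,c5) = 2
(r3,c3) = 2
(r3,c5) = 1
(r4,c3) = 4
(r4,c4) = 2
(r1,c3) = 6
(r1,c4) = 4

3 1 6 4 2 5 / 5 6 3 1 4 2 / 6 5 2 3 1 4 / 1 3 4 2 5 6 / 4 2 5 6 3 1 / 2 4 1 5 6 3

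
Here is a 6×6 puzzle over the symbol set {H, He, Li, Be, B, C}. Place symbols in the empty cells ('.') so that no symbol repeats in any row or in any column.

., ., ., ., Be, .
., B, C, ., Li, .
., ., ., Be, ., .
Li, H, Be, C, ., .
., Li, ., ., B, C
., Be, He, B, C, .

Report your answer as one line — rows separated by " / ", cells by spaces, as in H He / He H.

C He B Li Be H / He B C H Li Be / B C Li Be H He / Li H Be C He B / Be Li H He B C / H Be He B C Li

(r4,c5): row 4 has {H,Li,Be,C}; column 5 has {Li,Be,B,C}, so it must be He.
(r4,c6): row 4 has {H,He,Li,Be,C}; column 6 has {C}, so it must be B.
(r5,c3): row 5 has {Li,B,C}; column 3 has {He,Be,C}, so it must be H.
(r5,c4): row 5 has {H,Li,B,C}; column 4 has {Be,B,C}, so it must be He.
(r6,c1): row 6 has {He,Be,B,C}; column 1 has {Li}, so it must be H.
(r6,c6): row 6 has {H,He,Be,B,C}; column 6 has {B,C}, so it must be Li.
(r2,c4): row 2 has {Li,B,C}; column 4 has {He,Be,B,C}, so it must be H.
(r3,c5): row 3 has {Be}; column 5 has {He,Li,Be,B,C}, so it must be H.
(r3,c6): row 3 has {H,Be}; column 6 has {Li,B,C}, so it must be He.
(r5,c1): row 5 has {H,He,Li,B,C}; column 1 has {H,Li}, so it must be Be.
(r1,c4): row 1 has {Be}; column 4 has {H,He,Be,B,C}, so it must be Li.
(r1,c6): row 1 has {Li,Be}; column 6 has {He,Li,B,C}, so it must be H.
(r2,c1): row 2 has {H,Li,B,C}; column 1 has {H,Li,Be}, so it must be He.
(r2,c6): row 2 has {H,He,Li,B,C}; column 6 has {H,He,Li,B,C}, so it must be Be.
(r3,c2): row 3 has {H,He,Be}; column 2 has {H,Li,Be,B}, so it must be C.
(r1,c2): row 1 has {H,Li,Be}; column 2 has {H,Li,Be,B,C}, so it must be He.
(r1,c3): row 1 has {H,He,Li,Be}; column 3 has {H,He,Be,C}, so it must be B.
(r3,c1): row 3 has {H,He,Be,C}; column 1 has {H,He,Li,Be}, so it must be B.
(r3,c3): row 3 has {H,He,Be,B,C}; column 3 has {H,He,Be,B,C}, so it must be Li.
(r1,c1): row 1 has {H,He,Li,Be,B}; column 1 has {H,He,Li,Be,B}, so it must be C.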